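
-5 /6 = -0.83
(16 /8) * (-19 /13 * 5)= -190 /13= -14.62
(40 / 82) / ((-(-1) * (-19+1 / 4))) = -16 / 615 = -0.03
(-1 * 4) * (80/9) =-320/9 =-35.56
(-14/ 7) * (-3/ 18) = 1/ 3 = 0.33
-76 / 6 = -38 / 3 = -12.67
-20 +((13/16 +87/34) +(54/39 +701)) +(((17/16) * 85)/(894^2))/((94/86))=91086663628471/132826629312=685.76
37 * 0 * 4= 0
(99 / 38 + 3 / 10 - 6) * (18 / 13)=-5292 / 1235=-4.29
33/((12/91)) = 1001/4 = 250.25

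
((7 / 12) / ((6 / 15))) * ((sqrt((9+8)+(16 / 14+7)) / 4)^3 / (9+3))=55 * sqrt(77) / 2016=0.24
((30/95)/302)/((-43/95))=-0.00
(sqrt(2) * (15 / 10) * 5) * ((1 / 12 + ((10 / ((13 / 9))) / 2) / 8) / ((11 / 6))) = 2415 * sqrt(2) / 1144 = 2.99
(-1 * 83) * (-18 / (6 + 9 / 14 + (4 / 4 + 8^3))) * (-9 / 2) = -12.94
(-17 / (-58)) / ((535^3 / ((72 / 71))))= 612 / 315295442125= 0.00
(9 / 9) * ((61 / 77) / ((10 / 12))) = 366 / 385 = 0.95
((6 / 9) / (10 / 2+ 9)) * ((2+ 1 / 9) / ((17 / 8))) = 152 / 3213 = 0.05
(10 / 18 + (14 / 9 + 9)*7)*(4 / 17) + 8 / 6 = 2884 / 153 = 18.85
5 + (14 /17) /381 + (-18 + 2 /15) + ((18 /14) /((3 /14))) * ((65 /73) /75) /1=-30244639 /2364105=-12.79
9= 9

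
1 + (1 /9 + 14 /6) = 31 /9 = 3.44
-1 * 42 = -42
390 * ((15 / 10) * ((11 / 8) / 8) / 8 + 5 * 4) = 4000035 / 512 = 7812.57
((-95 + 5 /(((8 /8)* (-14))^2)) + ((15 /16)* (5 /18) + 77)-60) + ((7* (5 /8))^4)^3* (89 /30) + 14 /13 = 38315609524222368177185 /262645840084992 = 145883176.80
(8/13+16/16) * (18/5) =378/65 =5.82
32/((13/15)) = 480/13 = 36.92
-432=-432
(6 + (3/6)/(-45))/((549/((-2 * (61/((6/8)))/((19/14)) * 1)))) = -30184/23085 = -1.31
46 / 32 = 23 / 16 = 1.44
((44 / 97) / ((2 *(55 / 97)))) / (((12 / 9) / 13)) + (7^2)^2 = 24049 / 10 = 2404.90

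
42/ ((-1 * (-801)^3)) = 14/ 171307467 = 0.00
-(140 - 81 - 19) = -40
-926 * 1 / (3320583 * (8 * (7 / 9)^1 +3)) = -0.00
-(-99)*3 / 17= 17.47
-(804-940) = 136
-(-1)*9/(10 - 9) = 9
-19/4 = -4.75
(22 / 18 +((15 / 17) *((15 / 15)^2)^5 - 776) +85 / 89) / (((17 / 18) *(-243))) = 3.37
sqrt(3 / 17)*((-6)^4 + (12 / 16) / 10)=51843*sqrt(51) / 680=544.46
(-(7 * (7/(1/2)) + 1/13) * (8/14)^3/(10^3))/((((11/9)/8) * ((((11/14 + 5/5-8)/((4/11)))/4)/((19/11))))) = 5953536/122937815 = 0.05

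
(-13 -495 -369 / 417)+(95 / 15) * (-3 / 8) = -568521 / 1112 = -511.26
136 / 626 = 68 / 313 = 0.22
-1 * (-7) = 7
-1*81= -81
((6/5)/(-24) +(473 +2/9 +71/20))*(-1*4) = -17162/9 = -1906.89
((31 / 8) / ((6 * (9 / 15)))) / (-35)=-31 / 1008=-0.03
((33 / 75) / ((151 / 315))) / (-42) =-33 / 1510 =-0.02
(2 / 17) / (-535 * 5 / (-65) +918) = 0.00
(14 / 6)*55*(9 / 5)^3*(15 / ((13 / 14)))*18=14145516 / 65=217623.32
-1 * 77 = -77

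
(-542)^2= 293764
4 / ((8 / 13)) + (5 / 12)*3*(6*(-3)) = -16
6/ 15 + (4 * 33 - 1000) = -4338/ 5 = -867.60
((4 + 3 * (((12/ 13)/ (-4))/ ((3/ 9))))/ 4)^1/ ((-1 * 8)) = -25/ 416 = -0.06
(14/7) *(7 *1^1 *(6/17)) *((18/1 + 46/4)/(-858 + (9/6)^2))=-0.17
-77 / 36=-2.14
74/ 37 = 2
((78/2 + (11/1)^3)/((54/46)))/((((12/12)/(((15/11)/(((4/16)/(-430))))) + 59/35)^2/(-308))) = -35171598123200000/277910507307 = -126557.28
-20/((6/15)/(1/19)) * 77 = -3850/19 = -202.63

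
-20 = -20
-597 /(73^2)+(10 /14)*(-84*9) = -2878257 /5329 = -540.11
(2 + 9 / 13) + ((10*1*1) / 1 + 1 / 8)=1333 / 104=12.82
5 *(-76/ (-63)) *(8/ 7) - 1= 5.89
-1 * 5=-5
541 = 541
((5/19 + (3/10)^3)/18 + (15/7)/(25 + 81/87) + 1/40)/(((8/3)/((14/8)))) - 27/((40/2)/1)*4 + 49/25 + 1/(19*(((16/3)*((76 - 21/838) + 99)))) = -21109961513663/6285105456000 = -3.36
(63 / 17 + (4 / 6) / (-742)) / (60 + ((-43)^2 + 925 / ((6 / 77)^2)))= 841224 / 35023080043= 0.00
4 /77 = 0.05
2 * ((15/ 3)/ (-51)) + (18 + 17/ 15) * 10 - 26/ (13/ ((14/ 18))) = 189.58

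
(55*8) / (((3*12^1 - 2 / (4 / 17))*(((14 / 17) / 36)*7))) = 4896 / 49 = 99.92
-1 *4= -4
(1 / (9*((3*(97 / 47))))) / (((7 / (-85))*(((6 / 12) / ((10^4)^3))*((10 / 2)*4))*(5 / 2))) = -159800000000000 / 18333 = -8716522118.58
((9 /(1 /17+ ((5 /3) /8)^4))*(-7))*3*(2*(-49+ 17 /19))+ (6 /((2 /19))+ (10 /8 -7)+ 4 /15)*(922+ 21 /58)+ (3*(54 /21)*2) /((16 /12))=55001082691202351 /158476878840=347060.61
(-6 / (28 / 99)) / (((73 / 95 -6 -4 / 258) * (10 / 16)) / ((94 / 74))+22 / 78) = 1779102468 / 192854417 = 9.23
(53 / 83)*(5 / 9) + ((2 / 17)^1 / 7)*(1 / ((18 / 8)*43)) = 0.35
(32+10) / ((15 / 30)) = 84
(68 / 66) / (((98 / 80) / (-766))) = -1041760 / 1617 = -644.25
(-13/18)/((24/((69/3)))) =-299/432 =-0.69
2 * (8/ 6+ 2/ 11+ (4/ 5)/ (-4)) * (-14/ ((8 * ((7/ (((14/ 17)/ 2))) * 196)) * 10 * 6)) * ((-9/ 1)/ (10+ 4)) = 31/ 2094400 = 0.00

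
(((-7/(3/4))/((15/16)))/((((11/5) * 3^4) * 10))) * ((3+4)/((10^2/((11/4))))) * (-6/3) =196/91125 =0.00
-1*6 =-6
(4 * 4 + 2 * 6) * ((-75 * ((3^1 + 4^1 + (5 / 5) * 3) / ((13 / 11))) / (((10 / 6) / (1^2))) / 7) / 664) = -2475 / 1079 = -2.29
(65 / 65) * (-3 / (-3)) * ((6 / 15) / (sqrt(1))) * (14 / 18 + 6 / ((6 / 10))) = 194 / 45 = 4.31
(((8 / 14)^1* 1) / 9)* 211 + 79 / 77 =9995 / 693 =14.42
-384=-384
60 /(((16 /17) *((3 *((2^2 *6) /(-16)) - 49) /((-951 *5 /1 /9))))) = 134725 /214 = 629.56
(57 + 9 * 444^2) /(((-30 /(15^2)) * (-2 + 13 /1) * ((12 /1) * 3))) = -2957135 /88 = -33603.81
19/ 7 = 2.71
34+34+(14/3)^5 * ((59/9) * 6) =63512804/729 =87123.19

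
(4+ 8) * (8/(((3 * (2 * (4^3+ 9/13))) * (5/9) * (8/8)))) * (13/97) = 24336/407885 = 0.06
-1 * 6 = -6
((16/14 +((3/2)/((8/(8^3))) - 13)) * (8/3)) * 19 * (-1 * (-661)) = 59178008/21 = 2818000.38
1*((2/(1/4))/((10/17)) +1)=73/5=14.60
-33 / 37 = -0.89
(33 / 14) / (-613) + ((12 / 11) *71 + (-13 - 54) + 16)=2496999 / 94402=26.45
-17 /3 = -5.67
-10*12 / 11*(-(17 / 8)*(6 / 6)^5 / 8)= 255 / 88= 2.90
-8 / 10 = -4 / 5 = -0.80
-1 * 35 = -35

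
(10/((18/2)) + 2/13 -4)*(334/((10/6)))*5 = -106880/39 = -2740.51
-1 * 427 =-427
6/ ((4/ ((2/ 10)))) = 3/ 10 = 0.30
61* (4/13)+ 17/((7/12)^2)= 43780/637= 68.73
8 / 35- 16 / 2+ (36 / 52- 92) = -45081 / 455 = -99.08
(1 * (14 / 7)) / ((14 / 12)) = 12 / 7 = 1.71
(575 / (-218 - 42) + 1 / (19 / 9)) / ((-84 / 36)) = 5151 / 6916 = 0.74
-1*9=-9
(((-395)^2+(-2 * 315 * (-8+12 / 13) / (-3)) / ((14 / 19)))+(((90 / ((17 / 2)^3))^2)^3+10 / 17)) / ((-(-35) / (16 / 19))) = 90098813567846978145457334256 / 24315073017625096509454561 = 3705.47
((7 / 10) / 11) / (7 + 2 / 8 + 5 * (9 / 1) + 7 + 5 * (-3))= 14 / 9735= 0.00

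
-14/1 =-14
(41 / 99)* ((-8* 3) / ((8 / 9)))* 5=-615 / 11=-55.91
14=14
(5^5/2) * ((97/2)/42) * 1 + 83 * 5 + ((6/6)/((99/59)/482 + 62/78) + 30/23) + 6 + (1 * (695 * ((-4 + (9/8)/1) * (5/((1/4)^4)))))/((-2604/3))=548805954661819/106061425176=5174.42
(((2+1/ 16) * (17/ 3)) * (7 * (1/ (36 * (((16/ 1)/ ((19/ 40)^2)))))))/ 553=0.00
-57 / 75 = -0.76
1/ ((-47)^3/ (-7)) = 7/ 103823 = 0.00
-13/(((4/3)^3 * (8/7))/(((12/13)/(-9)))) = 63/128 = 0.49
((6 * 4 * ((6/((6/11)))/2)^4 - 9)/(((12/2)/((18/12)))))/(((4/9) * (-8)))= -395145/256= -1543.54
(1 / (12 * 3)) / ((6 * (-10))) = -0.00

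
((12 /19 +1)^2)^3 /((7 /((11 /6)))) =9762540491 /1975927002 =4.94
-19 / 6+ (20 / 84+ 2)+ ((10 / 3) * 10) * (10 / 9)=36.11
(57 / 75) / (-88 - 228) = -19 / 7900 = -0.00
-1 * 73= -73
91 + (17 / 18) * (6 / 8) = 2201 / 24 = 91.71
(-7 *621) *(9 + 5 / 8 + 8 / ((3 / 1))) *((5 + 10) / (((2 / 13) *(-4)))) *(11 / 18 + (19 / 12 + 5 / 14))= 850737225 / 256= 3323192.29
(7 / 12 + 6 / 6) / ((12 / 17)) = 323 / 144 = 2.24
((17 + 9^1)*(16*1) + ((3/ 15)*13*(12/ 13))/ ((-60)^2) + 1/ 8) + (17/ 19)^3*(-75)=7457192843/ 20577000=362.40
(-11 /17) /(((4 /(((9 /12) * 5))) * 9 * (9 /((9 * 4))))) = -55 /204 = -0.27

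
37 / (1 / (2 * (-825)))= -61050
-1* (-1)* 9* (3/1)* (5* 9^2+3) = 11016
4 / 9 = 0.44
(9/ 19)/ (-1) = -9/ 19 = -0.47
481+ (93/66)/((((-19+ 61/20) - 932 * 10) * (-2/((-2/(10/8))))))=987929981/2053909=481.00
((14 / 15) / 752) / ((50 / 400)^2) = 56 / 705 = 0.08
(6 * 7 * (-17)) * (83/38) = -29631/19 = -1559.53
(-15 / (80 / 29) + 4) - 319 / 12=-1345 / 48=-28.02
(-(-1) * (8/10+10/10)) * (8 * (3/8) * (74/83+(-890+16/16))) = -1990251/415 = -4795.79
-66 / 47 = -1.40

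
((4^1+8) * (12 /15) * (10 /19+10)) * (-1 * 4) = -7680 /19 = -404.21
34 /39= 0.87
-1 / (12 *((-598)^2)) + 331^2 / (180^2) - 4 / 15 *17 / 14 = 30999213281 / 10138073400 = 3.06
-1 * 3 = -3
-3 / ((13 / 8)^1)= -24 / 13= -1.85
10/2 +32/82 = 221/41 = 5.39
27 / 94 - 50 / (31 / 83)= -389263 / 2914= -133.58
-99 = -99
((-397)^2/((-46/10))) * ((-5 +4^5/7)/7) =-33885935/49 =-691549.69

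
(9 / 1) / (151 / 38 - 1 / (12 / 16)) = 1026 / 301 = 3.41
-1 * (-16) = 16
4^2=16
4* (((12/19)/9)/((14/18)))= 48/133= 0.36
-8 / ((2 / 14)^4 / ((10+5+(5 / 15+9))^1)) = -1402184 / 3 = -467394.67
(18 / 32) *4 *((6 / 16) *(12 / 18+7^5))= 14181.47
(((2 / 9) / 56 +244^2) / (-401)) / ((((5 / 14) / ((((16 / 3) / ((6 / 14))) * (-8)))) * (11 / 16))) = 107542027264 / 1786455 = 60198.56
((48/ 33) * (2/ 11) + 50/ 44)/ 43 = 339/ 10406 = 0.03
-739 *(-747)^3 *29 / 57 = 2977714028871 / 19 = 156721790993.21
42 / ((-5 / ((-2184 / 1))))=91728 / 5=18345.60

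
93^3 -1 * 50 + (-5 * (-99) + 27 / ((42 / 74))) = 5633947 / 7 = 804849.57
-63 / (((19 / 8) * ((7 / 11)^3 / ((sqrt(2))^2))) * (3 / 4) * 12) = -21296 / 931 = -22.87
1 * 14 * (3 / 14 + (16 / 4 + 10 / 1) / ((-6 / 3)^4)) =61 / 4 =15.25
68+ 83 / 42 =2939 / 42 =69.98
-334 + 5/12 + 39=-3535/12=-294.58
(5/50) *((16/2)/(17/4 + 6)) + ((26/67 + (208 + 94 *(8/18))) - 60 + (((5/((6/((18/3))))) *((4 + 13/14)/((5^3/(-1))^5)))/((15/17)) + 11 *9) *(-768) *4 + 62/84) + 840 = -457364964380000169247/1508972167968750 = -303097.02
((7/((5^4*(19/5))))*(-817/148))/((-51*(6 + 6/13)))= 559/11322000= 0.00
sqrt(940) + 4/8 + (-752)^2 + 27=2 *sqrt(235) + 1131063/2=565562.16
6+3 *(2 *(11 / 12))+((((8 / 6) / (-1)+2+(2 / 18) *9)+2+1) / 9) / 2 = 635 / 54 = 11.76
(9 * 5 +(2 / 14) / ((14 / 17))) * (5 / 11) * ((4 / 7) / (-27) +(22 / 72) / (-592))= -214775905 / 482461056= -0.45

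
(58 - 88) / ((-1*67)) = 30 / 67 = 0.45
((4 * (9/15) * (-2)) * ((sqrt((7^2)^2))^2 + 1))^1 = -57648/5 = -11529.60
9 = 9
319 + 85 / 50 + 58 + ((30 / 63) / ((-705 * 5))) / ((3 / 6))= 11213299 / 29610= 378.70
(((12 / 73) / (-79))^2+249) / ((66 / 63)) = 173907596205 / 731682358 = 237.68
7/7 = 1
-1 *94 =-94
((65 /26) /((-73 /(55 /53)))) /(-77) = 25 /54166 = 0.00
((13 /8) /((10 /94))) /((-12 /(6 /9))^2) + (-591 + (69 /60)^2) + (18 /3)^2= -35875247 /64800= -553.63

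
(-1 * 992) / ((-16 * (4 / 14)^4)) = 9303.88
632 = 632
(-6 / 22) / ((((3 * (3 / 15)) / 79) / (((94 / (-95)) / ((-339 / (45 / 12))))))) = -0.39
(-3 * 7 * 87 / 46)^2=3337929 / 2116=1577.47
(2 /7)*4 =8 /7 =1.14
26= 26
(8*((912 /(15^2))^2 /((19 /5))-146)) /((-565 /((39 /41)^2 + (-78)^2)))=57966775568 /4748825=12206.55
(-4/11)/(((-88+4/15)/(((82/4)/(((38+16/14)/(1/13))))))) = 615/3683108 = 0.00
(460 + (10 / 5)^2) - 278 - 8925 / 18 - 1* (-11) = -1793 / 6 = -298.83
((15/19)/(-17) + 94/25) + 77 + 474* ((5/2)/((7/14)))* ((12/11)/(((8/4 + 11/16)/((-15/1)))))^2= 158881971660498/1806611675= 87944.73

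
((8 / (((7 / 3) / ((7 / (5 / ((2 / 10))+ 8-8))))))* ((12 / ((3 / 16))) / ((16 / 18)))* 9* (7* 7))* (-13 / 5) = -9906624 / 125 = -79252.99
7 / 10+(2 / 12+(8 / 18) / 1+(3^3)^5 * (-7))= -4519905646 / 45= -100442347.69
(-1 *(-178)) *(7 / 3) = 1246 / 3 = 415.33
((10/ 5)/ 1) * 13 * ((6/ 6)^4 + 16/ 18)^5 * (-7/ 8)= -129206987/ 236196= -547.03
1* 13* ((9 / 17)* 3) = 351 / 17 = 20.65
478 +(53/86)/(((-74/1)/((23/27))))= 82132565/171828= 477.99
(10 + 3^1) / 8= 13 / 8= 1.62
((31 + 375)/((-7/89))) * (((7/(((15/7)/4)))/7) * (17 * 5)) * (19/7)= -6669304/3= -2223101.33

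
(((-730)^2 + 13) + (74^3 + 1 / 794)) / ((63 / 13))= 1075938903 / 5558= 193583.83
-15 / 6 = -5 / 2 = -2.50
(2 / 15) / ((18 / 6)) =2 / 45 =0.04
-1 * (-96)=96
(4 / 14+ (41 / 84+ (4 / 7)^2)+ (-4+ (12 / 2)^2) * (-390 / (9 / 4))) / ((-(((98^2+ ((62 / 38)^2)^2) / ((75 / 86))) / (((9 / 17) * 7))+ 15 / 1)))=19122741204885 / 10306408587916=1.86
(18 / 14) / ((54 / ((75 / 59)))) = 0.03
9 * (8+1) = 81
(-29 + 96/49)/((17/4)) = -5300/833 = -6.36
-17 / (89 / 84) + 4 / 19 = -26776 / 1691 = -15.83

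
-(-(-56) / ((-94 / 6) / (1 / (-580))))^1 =-42 / 6815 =-0.01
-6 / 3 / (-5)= 0.40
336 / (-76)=-4.42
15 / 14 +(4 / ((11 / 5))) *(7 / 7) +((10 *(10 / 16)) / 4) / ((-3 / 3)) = 1635 / 1232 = 1.33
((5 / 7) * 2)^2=100 / 49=2.04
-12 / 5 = -2.40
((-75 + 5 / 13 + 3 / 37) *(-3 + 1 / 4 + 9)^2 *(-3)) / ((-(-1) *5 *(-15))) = -896275 / 7696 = -116.46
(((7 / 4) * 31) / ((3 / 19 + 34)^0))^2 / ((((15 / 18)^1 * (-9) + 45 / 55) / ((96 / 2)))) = -21142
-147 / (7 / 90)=-1890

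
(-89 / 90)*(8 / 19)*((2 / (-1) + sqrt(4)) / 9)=0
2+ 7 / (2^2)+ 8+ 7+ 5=95 / 4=23.75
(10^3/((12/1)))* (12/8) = 125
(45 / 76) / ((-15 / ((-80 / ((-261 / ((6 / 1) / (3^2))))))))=-40 / 4959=-0.01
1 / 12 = 0.08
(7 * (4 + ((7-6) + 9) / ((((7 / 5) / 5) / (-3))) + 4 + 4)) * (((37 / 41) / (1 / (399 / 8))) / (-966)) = 31.03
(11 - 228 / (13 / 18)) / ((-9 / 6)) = 7922 / 39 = 203.13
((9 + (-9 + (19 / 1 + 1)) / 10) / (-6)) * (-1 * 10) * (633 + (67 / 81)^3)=17003497258 / 1594323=10665.03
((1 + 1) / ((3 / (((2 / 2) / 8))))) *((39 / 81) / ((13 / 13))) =13 / 324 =0.04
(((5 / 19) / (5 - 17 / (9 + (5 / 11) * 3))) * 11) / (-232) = -165 / 44428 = -0.00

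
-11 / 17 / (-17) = 11 / 289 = 0.04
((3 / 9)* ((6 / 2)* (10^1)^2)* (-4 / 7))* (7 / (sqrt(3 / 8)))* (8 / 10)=-640* sqrt(6) / 3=-522.56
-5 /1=-5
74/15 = 4.93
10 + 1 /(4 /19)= 59 /4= 14.75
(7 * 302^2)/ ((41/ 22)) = 14045416/ 41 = 342571.12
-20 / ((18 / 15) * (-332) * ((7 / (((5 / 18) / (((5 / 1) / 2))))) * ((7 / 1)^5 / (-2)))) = -25 / 263651409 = -0.00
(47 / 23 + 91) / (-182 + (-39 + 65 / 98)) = -209720 / 496639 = -0.42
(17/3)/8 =17/24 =0.71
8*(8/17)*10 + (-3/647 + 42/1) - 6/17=872105/10999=79.29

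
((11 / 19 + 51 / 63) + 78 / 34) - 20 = -110681 / 6783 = -16.32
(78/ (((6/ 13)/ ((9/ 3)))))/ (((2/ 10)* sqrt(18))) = 845* sqrt(2)/ 2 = 597.51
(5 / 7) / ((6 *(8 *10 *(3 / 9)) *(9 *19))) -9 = -344735 / 38304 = -9.00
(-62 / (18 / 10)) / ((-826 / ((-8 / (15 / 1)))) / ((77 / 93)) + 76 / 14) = -95480 / 5200263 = -0.02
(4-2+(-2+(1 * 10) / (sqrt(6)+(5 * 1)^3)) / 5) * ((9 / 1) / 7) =1135818 / 546665-18 * sqrt(6) / 109333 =2.08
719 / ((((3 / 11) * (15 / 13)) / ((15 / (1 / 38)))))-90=3906776 / 3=1302258.67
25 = 25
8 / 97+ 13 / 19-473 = -870326 / 1843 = -472.23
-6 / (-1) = 6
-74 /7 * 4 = -296 /7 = -42.29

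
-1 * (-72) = 72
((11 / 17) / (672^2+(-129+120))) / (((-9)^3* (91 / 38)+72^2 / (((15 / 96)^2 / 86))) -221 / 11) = 4598 / 58591752356699703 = 0.00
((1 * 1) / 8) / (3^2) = 1 / 72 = 0.01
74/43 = 1.72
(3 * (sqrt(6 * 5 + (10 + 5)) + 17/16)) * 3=153/16 + 27 * sqrt(5)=69.94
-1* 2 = -2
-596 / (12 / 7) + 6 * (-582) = -11519 / 3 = -3839.67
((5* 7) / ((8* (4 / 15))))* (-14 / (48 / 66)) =-40425 / 128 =-315.82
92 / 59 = 1.56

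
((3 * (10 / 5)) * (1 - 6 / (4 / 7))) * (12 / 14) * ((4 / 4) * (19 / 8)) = -3249 / 28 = -116.04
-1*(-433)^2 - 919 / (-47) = -8811064 / 47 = -187469.45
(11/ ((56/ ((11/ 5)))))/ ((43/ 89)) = 10769/ 12040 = 0.89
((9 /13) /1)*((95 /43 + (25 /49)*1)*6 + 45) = 1162755 /27391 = 42.45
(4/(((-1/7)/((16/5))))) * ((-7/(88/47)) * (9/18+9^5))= 1087927988/55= 19780508.87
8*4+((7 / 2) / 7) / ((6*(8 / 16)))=32.17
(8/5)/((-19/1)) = -8/95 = -0.08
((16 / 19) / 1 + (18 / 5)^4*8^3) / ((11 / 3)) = 3063649584 / 130625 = 23453.78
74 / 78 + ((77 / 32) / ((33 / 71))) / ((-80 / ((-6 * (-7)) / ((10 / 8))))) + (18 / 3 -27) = -1386881 / 62400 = -22.23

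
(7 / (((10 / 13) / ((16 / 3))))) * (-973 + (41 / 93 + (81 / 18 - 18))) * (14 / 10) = -467321036 / 6975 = -66999.43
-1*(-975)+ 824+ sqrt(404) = 2*sqrt(101)+ 1799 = 1819.10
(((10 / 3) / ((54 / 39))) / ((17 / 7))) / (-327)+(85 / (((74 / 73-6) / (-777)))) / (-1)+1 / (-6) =-103378628681 / 7804836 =-13245.46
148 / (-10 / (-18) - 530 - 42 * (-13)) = 1332 / 149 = 8.94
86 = 86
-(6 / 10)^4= -81 / 625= -0.13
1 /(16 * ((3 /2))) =1 /24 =0.04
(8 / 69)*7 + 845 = 845.81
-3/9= -1/3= -0.33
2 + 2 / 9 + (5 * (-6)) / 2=-12.78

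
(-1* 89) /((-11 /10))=890 /11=80.91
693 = 693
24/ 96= 1/ 4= 0.25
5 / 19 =0.26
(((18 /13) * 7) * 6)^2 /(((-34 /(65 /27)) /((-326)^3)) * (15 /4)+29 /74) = 1465305267896064 /169800590713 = 8629.57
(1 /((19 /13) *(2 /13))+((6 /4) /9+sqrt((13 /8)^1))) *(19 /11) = 19 *sqrt(26) /44+263 /33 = 10.17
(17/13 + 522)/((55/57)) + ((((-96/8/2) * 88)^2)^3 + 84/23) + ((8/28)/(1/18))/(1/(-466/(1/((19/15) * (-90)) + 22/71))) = 6078423877415830872013227/280535255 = 21667237072986890.26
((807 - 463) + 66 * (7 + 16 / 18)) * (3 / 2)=1297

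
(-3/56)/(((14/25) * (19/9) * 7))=-675/104272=-0.01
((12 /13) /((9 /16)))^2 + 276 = 423892 /1521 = 278.69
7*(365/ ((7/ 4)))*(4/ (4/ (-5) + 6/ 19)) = -277400/ 23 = -12060.87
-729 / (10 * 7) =-729 / 70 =-10.41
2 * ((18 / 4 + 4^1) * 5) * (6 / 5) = 102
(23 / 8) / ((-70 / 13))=-299 / 560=-0.53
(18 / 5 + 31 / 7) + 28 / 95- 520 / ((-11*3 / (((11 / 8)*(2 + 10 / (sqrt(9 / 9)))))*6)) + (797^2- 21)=253460623 / 399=635239.66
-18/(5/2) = -36/5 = -7.20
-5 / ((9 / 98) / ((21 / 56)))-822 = -10109 / 12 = -842.42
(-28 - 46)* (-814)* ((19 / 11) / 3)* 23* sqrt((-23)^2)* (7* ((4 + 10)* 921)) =1655911657736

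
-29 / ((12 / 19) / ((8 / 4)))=-551 / 6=-91.83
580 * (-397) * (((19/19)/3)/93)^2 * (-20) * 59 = 271706800/77841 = 3490.54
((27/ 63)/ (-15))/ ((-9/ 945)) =3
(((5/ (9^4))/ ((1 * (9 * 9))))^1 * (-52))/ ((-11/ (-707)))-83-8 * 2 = -578923069/ 5845851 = -99.03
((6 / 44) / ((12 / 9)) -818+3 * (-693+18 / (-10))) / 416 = -1277011 / 183040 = -6.98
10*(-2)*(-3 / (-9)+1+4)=-320 / 3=-106.67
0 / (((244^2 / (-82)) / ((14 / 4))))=0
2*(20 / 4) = 10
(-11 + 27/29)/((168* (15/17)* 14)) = -1241/255780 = -0.00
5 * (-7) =-35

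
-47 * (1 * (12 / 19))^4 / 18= -54144 / 130321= -0.42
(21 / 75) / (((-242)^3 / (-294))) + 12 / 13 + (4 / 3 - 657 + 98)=-3846590359169 / 6909087900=-556.74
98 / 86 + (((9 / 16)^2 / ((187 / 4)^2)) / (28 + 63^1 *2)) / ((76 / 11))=1.14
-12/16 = -3/4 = -0.75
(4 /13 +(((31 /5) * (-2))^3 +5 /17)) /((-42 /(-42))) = -1906.02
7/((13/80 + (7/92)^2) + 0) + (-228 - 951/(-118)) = -74940473/420198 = -178.35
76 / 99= 0.77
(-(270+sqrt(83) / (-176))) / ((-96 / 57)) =160.28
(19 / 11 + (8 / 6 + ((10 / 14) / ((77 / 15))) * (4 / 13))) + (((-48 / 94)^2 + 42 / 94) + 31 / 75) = 4903941253 / 1160884725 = 4.22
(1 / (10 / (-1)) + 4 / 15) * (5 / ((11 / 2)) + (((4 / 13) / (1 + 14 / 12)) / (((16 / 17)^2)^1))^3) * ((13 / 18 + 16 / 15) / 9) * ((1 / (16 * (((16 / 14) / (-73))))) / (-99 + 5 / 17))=2222131460598059591 / 1816104896558719303680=0.00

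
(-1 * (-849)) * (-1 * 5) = -4245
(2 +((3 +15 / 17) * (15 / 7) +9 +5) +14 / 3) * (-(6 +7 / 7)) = -10348 / 51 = -202.90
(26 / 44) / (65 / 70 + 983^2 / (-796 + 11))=-71435 / 148696251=-0.00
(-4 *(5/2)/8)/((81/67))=-335/324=-1.03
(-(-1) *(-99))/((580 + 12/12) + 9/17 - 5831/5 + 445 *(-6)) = 8415/276647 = 0.03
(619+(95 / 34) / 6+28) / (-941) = -132083 / 191964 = -0.69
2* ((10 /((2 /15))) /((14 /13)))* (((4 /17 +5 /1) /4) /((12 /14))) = 28925 /136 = 212.68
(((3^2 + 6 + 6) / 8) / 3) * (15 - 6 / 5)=12.08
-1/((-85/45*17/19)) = 171/289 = 0.59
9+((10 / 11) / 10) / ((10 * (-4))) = 3959 / 440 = 9.00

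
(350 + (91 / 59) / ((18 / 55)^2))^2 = 48523414515625 / 365421456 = 132787.54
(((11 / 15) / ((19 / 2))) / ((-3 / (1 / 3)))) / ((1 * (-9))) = 22 / 23085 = 0.00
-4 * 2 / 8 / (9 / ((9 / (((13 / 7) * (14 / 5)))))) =-5 / 26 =-0.19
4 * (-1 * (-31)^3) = 119164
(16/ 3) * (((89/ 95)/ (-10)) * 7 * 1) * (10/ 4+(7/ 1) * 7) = -256676/ 1425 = -180.12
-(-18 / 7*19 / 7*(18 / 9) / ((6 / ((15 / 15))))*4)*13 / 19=312 / 49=6.37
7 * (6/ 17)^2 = 252/ 289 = 0.87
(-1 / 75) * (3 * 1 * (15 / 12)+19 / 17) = -331 / 5100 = -0.06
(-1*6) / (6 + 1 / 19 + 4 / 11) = -418 / 447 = -0.94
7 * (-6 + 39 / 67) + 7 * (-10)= -7231 / 67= -107.93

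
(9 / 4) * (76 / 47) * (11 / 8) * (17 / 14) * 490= 1119195 / 376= 2976.58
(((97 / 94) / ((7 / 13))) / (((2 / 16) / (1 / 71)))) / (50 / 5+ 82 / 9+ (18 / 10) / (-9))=226980 / 19878509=0.01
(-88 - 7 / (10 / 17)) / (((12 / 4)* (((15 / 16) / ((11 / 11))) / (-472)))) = 419136 / 25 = 16765.44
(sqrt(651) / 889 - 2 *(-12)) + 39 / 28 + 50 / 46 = sqrt(651) / 889 + 17053 / 644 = 26.51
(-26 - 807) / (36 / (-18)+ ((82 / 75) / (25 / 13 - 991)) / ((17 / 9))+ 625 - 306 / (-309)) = -1.33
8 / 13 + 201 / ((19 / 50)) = 130802 / 247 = 529.56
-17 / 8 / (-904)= 17 / 7232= 0.00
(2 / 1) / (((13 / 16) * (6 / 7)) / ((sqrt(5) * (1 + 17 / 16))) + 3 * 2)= 88935 / 266636-1001 * sqrt(5) / 266636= 0.33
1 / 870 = 0.00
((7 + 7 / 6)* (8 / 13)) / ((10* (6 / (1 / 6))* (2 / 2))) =0.01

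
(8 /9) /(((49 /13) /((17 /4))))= 442 /441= 1.00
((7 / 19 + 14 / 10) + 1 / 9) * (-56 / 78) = -44996 / 33345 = -1.35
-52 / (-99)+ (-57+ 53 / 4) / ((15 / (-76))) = 222.19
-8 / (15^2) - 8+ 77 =68.96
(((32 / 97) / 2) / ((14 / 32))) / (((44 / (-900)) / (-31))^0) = 256 / 679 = 0.38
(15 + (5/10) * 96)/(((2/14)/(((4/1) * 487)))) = 859068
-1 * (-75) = 75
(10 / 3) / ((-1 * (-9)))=10 / 27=0.37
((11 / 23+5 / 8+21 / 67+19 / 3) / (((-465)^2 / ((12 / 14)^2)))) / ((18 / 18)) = 286627 / 10884622350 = 0.00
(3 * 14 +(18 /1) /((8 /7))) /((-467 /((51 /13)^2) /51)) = -30642381 /315692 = -97.06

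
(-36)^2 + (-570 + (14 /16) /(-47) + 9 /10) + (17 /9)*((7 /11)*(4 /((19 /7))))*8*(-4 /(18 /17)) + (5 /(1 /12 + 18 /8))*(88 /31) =4692375984001 /6906354840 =679.43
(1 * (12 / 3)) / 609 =4 / 609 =0.01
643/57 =11.28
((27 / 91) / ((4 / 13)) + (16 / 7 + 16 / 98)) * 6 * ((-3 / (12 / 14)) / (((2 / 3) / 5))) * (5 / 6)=-50175 / 112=-447.99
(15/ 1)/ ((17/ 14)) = 210/ 17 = 12.35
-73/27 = -2.70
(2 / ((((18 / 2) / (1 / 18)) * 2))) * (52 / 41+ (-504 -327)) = -34019 / 6642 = -5.12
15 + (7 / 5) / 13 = 15.11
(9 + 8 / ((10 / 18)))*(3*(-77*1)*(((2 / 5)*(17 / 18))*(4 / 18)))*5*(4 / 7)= -19448 / 15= -1296.53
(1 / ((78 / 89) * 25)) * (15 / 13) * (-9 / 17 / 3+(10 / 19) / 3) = -89 / 1637610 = -0.00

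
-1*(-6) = 6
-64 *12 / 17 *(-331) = 254208 / 17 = 14953.41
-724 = -724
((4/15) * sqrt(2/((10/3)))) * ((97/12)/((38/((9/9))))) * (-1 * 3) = -0.13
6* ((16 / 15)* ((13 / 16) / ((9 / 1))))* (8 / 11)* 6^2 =15.13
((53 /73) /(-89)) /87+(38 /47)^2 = 816088039 /1248612951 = 0.65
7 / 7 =1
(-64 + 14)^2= 2500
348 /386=0.90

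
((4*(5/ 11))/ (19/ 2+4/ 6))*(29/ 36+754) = 271730/ 2013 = 134.99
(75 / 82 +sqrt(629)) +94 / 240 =6427 / 4920 +sqrt(629) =26.39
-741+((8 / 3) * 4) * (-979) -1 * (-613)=-31712 / 3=-10570.67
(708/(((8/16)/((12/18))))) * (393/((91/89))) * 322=1518841248/13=116833942.15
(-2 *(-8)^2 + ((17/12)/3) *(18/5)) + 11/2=-604/5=-120.80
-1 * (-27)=27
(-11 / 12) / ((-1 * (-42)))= -11 / 504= -0.02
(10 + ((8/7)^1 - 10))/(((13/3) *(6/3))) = 12/91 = 0.13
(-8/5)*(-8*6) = 384/5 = 76.80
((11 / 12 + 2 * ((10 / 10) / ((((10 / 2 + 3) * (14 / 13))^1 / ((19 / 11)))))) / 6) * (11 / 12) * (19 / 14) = 46265 / 169344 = 0.27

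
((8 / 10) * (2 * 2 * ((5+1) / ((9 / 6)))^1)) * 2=128 / 5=25.60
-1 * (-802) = 802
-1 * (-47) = 47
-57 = -57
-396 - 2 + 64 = -334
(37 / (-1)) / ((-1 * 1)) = 37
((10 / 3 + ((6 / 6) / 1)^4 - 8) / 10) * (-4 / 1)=22 / 15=1.47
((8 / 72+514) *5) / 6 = 23135 / 54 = 428.43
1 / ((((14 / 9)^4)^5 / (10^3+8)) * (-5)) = -109418989131512359209 / 3735189974343071498240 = -0.03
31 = 31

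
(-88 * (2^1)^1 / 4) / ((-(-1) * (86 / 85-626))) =935 / 13281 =0.07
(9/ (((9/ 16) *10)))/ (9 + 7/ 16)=128/ 755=0.17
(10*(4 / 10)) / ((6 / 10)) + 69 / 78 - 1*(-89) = 7531 / 78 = 96.55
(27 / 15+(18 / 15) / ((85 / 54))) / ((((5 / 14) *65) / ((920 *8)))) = 22442112 / 27625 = 812.38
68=68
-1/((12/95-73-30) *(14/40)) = 1900/68411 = 0.03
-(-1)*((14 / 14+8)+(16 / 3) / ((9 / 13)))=451 / 27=16.70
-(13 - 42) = 29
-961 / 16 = -60.06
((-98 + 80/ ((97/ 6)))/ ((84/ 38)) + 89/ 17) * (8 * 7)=-10211248/ 4947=-2064.13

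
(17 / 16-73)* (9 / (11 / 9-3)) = 93231 / 256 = 364.18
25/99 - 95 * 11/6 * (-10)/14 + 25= 207425/1386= 149.66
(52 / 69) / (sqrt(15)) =0.19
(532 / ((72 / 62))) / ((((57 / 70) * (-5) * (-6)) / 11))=16709 / 81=206.28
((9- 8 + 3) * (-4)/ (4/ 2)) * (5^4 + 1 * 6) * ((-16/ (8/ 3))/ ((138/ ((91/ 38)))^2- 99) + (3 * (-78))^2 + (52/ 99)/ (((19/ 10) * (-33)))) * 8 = -2211265890.49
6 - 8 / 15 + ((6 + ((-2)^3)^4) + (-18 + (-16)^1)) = 61102 / 15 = 4073.47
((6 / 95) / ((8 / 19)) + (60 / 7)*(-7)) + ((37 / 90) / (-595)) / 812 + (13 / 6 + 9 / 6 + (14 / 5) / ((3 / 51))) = -373225687 / 43482600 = -8.58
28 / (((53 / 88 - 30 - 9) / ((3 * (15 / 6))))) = -18480 / 3379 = -5.47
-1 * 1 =-1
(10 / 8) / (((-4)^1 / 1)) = -5 / 16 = -0.31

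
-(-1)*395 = 395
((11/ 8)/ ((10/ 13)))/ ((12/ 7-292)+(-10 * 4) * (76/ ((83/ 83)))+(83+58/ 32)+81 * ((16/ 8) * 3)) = -1001/ 1545305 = -0.00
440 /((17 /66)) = 29040 /17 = 1708.24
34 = 34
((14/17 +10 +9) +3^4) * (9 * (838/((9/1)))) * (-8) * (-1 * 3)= 34471968/17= 2027762.82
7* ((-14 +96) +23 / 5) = 3031 / 5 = 606.20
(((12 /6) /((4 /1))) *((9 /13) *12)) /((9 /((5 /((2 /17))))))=255 /13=19.62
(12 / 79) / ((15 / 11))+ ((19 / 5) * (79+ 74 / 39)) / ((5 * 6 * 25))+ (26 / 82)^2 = 0.62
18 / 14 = 9 / 7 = 1.29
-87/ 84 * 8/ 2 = -29/ 7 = -4.14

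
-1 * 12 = -12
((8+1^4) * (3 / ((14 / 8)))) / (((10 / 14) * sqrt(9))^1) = 36 / 5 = 7.20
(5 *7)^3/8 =5359.38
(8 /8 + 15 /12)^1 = 9 /4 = 2.25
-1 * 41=-41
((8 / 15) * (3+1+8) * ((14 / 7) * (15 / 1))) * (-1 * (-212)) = 40704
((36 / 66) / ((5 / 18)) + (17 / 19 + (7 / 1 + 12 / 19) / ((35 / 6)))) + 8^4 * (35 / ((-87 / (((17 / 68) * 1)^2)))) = -62890727 / 636405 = -98.82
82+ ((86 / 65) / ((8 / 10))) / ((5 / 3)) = 82.99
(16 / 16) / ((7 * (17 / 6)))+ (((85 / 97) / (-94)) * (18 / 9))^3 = 568465612399 / 11276017416601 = 0.05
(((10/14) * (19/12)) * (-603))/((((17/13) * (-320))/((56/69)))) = 16549/12512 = 1.32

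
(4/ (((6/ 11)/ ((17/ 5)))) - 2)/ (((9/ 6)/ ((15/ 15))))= 688/ 45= 15.29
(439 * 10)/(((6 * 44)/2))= 2195/66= 33.26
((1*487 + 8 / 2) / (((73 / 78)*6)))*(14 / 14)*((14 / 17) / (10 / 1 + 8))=44681 / 11169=4.00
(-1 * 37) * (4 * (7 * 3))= -3108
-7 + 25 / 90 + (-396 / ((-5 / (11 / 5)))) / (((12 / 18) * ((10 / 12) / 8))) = 2502.33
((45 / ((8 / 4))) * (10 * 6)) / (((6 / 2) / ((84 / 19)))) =37800 / 19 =1989.47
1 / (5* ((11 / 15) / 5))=15 / 11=1.36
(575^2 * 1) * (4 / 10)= 132250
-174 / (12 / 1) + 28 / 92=-653 / 46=-14.20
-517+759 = 242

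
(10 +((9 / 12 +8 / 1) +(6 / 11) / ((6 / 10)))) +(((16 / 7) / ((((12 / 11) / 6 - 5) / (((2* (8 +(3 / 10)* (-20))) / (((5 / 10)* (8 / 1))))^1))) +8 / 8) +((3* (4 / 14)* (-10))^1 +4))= 254871 / 16324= 15.61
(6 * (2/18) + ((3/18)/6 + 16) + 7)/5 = 853/180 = 4.74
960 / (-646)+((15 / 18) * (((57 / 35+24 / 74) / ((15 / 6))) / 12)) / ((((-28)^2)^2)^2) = -939366888662539637 / 632115635495895040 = -1.49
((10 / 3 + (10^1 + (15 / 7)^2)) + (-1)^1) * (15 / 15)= 2488 / 147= 16.93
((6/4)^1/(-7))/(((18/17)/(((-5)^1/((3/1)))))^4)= -52200625/39680928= -1.32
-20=-20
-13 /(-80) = 13 /80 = 0.16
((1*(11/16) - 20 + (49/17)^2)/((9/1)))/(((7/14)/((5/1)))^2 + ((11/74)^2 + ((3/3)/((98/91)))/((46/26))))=-280387799125/127714135536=-2.20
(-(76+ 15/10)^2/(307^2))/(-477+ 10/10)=24025/179450096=0.00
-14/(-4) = 7/2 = 3.50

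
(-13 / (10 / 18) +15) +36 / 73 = -2886 / 365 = -7.91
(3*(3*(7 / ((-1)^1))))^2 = 3969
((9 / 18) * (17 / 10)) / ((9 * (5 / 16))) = 68 / 225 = 0.30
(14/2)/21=1/3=0.33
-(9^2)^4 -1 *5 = -43046726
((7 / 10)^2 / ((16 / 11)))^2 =290521 / 2560000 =0.11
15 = 15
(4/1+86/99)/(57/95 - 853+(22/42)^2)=-118090/20668307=-0.01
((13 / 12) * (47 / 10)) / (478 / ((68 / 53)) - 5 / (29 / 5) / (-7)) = 2108561 / 154335060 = 0.01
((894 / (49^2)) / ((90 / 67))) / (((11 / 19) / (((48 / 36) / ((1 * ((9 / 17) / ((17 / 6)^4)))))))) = 77.71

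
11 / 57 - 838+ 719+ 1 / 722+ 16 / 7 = -1766675 / 15162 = -116.52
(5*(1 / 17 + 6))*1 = 515 / 17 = 30.29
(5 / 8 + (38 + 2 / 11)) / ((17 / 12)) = 27.39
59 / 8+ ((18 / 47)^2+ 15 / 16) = 298981 / 35344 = 8.46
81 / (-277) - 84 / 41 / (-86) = -131169 / 488351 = -0.27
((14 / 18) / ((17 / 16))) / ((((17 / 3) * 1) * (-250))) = -56 / 108375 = -0.00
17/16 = 1.06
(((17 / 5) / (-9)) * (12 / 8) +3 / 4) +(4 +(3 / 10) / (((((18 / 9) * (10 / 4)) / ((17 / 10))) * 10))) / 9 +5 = 253301 / 45000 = 5.63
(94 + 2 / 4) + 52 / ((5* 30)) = 14227 / 150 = 94.85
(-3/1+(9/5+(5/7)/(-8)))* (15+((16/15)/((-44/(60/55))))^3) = -1199123873219/62004635000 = -19.34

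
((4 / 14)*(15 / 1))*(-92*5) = -13800 / 7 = -1971.43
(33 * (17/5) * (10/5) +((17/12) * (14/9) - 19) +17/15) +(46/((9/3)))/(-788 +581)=56339/270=208.66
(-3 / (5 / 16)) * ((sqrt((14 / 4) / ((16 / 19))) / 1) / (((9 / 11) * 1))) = -22 * sqrt(266) / 15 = -23.92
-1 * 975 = -975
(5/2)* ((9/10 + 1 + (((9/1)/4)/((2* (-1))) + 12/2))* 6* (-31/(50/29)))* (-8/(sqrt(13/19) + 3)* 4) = 41660559/1975 - 730887* sqrt(247)/1975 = 15277.86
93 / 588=31 / 196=0.16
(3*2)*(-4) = -24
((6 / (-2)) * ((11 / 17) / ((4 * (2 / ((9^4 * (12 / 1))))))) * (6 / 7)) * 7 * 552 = -1075636584 / 17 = -63272740.24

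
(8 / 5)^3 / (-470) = -256 / 29375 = -0.01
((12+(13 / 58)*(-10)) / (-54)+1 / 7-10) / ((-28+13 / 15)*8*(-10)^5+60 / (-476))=-374119 / 809024827302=-0.00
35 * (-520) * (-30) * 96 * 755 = 39574080000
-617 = -617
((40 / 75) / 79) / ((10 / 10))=8 / 1185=0.01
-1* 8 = -8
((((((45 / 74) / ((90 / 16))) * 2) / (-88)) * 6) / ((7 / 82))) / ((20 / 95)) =-2337 / 2849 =-0.82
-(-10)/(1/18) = 180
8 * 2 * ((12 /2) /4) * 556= 13344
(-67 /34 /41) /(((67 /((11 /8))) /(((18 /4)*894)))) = -44253 /11152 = -3.97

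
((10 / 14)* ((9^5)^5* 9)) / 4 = 32305409446133366494661205 / 28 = 1153764623076191660523614.00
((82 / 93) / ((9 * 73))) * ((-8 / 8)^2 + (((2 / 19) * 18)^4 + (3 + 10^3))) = 350541800 / 256862691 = 1.36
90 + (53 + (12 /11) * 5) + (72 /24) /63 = 34304 /231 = 148.50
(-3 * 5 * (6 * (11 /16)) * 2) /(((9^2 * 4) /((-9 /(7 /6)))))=2.95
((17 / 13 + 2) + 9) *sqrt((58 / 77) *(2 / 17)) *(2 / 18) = 0.41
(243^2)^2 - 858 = 3486783543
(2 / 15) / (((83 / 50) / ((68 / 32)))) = 85 / 498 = 0.17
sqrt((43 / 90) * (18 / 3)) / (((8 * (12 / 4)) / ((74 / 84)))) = 0.06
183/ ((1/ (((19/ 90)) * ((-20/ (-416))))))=1159/ 624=1.86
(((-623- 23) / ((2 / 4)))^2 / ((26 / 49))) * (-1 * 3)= -122690904 / 13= -9437761.85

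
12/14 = 6/7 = 0.86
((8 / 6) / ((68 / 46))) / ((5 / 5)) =46 / 51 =0.90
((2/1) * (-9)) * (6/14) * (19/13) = -1026/91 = -11.27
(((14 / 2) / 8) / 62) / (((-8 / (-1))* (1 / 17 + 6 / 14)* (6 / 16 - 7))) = -0.00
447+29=476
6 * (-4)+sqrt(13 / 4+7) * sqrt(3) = -24+sqrt(123) / 2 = -18.45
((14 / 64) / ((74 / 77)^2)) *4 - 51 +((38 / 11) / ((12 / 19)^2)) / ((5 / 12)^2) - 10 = -122507731 / 12047200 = -10.17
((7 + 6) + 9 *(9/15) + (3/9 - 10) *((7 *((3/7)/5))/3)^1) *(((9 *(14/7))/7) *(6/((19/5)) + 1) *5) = 546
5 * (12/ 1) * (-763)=-45780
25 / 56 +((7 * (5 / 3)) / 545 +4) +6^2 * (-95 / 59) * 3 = -183054035 / 1080408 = -169.43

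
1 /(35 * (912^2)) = 1 /29111040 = 0.00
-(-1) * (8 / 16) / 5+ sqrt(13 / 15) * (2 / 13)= 1 / 10+ 2 * sqrt(195) / 195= 0.24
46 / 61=0.75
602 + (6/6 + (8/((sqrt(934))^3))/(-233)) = 603-2 * sqrt(934)/50814737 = 603.00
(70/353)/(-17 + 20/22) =-770/62481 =-0.01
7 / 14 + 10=21 / 2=10.50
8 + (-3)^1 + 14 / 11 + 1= 80 / 11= 7.27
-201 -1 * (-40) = -161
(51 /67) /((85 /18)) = 54 /335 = 0.16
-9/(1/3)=-27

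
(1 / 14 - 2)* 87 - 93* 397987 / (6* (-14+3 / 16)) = 81252455 / 182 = 446442.06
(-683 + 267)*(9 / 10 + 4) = -10192 / 5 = -2038.40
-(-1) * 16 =16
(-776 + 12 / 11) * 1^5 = -8524 / 11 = -774.91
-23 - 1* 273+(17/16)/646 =-179967/608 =-296.00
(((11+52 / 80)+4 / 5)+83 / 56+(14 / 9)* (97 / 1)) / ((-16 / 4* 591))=-0.07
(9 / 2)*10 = 45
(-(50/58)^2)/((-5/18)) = 2250/841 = 2.68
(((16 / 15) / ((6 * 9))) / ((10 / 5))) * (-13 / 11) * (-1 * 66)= 104 / 135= 0.77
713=713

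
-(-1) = 1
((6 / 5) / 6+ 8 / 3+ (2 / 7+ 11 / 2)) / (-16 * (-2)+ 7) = 1817 / 8190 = 0.22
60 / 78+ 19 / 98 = 1227 / 1274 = 0.96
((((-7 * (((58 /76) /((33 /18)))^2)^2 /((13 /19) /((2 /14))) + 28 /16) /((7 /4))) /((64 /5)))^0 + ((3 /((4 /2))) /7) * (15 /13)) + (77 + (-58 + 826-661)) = 33715 /182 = 185.25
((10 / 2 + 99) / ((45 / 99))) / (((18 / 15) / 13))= 7436 / 3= 2478.67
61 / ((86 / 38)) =1159 / 43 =26.95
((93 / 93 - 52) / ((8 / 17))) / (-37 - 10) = 867 / 376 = 2.31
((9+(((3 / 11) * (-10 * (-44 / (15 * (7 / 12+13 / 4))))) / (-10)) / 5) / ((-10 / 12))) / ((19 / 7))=-216342 / 54625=-3.96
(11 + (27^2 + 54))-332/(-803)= 637914/803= 794.41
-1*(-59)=59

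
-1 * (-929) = 929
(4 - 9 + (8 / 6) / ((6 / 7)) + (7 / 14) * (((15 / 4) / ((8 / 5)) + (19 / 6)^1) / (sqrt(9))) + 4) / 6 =0.25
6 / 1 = 6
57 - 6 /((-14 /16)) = 447 /7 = 63.86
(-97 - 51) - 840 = -988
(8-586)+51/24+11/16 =-9203/16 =-575.19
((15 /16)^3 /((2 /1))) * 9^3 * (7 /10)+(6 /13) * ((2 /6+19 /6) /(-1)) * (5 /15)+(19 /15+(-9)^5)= -187980460217 /3194880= -58838.03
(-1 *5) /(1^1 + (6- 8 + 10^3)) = -5 /999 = -0.01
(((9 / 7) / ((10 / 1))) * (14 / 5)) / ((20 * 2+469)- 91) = 9 / 10450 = 0.00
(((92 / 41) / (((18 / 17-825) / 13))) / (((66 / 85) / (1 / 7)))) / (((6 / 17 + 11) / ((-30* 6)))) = 12773800 / 123688103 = 0.10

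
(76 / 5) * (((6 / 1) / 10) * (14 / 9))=1064 / 75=14.19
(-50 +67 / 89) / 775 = -4383 / 68975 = -0.06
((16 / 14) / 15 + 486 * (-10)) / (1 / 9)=-1530876 / 35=-43739.31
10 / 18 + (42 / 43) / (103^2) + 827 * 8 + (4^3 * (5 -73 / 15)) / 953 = 129443687571173 / 19563579495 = 6616.56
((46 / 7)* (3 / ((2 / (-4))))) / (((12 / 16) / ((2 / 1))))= -736 / 7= -105.14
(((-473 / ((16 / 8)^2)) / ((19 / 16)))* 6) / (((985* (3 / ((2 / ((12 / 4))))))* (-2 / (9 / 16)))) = 1419 / 37430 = 0.04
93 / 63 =31 / 21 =1.48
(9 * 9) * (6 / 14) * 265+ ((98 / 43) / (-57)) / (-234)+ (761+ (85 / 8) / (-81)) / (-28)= 1767534075865 / 192707424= 9172.11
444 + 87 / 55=24507 / 55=445.58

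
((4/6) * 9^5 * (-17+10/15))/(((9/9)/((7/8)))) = -2250423/4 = -562605.75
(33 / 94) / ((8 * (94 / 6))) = 99 / 35344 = 0.00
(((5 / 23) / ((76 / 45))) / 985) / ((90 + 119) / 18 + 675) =405 / 2127947902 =0.00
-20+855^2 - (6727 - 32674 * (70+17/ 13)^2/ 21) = 10216059456/ 1183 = 8635722.28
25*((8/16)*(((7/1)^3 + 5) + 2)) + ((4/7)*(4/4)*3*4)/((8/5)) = 30655/7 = 4379.29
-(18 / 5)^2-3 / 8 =-2667 / 200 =-13.34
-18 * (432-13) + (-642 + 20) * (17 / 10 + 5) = -11709.40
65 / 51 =1.27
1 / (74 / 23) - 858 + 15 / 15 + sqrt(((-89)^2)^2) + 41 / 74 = 261400 / 37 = 7064.86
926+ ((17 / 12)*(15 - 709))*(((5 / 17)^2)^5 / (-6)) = 3953248839575867 / 4269163553892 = 926.00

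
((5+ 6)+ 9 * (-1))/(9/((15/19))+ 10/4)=20/139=0.14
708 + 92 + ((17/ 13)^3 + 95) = 1971228/ 2197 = 897.24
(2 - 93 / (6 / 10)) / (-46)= 153 / 46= 3.33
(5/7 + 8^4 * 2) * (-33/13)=-1892517/91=-20796.89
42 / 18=2.33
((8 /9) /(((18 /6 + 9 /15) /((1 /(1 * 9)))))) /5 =4 /729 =0.01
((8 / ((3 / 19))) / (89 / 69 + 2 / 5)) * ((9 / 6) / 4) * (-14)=-157.41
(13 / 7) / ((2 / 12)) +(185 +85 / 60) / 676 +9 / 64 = 2625521 / 227136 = 11.56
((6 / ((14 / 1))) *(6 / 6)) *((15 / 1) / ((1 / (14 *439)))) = 39510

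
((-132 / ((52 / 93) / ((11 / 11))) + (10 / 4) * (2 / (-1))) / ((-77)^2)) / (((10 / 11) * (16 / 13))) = -1567 / 43120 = -0.04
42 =42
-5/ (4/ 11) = -55/ 4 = -13.75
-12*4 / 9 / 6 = -8 / 9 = -0.89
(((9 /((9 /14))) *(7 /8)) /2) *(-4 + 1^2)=-147 /8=-18.38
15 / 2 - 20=-25 / 2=-12.50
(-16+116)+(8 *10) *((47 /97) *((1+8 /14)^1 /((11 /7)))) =13460 /97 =138.76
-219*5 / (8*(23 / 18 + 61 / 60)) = -49275 / 826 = -59.65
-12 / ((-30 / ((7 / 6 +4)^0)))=2 / 5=0.40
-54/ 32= -27/ 16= -1.69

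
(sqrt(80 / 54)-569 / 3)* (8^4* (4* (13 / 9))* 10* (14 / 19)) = -16966942720 / 513 + 59637760* sqrt(30) / 1539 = -32861714.55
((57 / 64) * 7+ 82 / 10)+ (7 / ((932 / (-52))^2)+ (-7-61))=-930189189 / 17372480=-53.54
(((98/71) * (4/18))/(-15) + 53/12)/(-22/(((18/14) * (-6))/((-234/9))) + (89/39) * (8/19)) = -41632097/693082120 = -0.06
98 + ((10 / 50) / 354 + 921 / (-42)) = 471266 / 6195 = 76.07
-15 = -15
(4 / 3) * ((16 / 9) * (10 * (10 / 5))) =1280 / 27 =47.41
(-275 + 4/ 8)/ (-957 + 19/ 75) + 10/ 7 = 1.72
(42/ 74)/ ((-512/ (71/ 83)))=-0.00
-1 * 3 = -3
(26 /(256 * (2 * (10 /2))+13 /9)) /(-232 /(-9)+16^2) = 1053 /29231204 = 0.00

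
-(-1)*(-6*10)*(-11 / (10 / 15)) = 990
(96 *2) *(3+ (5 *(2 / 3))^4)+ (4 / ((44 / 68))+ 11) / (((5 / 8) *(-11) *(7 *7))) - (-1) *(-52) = 24227.65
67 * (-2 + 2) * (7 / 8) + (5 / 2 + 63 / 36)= 17 / 4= 4.25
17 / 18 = 0.94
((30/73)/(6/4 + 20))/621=20/649773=0.00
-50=-50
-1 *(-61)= 61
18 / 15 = 6 / 5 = 1.20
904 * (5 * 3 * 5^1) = 67800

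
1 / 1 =1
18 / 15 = 6 / 5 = 1.20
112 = 112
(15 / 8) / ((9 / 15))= 25 / 8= 3.12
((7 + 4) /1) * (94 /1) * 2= 2068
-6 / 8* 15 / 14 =-45 / 56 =-0.80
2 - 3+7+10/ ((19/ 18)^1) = 294/ 19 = 15.47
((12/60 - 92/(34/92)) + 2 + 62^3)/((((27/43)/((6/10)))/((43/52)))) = 37418041043/198900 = 188124.89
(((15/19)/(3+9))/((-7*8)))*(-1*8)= 5/532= 0.01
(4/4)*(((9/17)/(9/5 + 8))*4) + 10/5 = 1846/833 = 2.22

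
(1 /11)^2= 1 /121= 0.01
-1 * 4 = -4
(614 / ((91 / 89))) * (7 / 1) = 54646 / 13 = 4203.54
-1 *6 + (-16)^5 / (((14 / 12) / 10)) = -8987800.29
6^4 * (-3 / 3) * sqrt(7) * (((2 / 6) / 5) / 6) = -72 * sqrt(7) / 5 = -38.10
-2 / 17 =-0.12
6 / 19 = 0.32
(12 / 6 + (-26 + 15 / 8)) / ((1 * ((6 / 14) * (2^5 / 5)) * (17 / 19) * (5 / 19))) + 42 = 33691 / 4352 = 7.74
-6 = -6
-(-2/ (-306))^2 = -1/ 23409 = -0.00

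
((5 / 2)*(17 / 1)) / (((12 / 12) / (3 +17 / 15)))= 527 / 3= 175.67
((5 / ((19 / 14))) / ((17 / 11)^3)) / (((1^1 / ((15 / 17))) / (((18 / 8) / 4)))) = 6288975 / 12695192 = 0.50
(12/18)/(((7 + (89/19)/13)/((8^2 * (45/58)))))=39520/8787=4.50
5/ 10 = 1/ 2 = 0.50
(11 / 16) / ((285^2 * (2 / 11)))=121 / 2599200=0.00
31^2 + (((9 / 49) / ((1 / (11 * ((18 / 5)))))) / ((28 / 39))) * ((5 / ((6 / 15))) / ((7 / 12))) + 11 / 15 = 42455351 / 36015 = 1178.82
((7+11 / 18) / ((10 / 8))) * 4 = 1096 / 45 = 24.36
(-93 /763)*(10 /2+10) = -1395 /763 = -1.83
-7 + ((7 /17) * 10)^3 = 308609 /4913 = 62.81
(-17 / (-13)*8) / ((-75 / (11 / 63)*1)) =-1496 / 61425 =-0.02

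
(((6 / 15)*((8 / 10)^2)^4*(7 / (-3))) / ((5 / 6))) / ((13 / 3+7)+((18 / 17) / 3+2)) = -46792704 / 3408203125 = -0.01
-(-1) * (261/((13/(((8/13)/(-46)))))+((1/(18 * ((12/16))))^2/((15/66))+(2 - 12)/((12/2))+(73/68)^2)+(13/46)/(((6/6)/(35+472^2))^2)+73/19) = 17465195927374250203121/1244753911440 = 14031043218.15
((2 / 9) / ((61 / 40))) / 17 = 80 / 9333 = 0.01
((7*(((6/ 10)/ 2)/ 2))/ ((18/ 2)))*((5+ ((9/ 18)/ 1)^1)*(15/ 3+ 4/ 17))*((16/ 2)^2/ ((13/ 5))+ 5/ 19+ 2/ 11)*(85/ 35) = 6059921/ 29640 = 204.45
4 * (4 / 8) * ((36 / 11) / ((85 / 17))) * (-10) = -144 / 11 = -13.09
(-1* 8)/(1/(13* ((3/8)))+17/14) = -4368/775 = -5.64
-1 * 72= -72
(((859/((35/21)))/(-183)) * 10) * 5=-8590/61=-140.82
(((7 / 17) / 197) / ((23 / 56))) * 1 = 392 / 77027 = 0.01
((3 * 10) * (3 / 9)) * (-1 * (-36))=360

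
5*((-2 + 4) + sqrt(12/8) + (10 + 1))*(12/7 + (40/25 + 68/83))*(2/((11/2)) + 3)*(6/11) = 1332888*sqrt(6)/70301 + 34655088/70301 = 539.39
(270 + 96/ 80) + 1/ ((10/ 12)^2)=272.64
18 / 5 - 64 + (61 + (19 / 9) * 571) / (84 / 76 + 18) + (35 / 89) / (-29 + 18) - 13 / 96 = 265946183 / 46522080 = 5.72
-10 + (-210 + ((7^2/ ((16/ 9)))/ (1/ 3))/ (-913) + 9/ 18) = -219.59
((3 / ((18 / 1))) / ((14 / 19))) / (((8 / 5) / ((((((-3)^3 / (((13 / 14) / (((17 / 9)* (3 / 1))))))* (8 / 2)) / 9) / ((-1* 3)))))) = 1615 / 468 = 3.45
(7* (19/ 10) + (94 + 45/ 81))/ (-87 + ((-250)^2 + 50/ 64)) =155312/ 89875845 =0.00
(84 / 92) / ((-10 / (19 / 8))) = -399 / 1840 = -0.22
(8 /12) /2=1 /3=0.33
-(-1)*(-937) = -937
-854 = -854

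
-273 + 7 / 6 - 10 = -1691 / 6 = -281.83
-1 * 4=-4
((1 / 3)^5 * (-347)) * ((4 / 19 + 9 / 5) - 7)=54826 / 7695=7.12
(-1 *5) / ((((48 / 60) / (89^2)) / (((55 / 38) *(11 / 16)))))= -119805125 / 2432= -49261.98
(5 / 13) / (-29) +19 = 7158 / 377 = 18.99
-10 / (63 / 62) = -9.84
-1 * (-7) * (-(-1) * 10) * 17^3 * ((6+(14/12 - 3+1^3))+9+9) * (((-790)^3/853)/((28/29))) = -12205367183521250/2559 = -4769584675076.69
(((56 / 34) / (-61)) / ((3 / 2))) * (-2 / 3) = 112 / 9333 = 0.01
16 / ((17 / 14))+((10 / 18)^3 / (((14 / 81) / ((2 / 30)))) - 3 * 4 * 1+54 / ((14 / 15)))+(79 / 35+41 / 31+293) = 354267427 / 996030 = 355.68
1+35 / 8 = 43 / 8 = 5.38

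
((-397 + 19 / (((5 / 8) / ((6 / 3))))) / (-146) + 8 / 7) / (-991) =-17607 / 5064010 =-0.00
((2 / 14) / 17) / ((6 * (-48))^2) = 1 / 9870336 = 0.00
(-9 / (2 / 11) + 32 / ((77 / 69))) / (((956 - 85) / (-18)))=28863 / 67067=0.43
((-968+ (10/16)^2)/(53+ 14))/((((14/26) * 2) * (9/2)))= -805051/270144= -2.98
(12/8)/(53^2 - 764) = 3/4090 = 0.00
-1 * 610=-610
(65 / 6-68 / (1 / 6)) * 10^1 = -11915 / 3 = -3971.67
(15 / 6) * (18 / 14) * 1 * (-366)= -8235 / 7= -1176.43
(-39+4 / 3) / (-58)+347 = 60491 / 174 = 347.65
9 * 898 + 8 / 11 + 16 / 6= 266818 / 33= 8085.39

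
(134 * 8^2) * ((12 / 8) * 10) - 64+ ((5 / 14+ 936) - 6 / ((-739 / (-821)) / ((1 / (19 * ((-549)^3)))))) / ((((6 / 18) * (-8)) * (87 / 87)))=3707343611513949697 / 28912828884912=128224.87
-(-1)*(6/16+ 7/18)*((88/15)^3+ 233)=16146317/48600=332.23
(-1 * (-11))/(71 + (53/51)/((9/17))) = 0.15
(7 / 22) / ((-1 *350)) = -0.00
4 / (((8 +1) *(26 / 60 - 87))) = -40 / 7791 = -0.01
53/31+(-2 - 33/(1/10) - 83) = -12812/31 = -413.29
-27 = -27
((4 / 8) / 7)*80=40 / 7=5.71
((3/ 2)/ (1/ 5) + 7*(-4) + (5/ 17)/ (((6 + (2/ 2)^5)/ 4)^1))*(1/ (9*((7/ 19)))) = -30647/ 4998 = -6.13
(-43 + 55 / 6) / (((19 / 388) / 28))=-1102696 / 57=-19345.54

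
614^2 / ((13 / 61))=1768981.23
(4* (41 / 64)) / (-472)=-41 / 7552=-0.01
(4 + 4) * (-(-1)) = 8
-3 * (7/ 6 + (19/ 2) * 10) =-577/ 2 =-288.50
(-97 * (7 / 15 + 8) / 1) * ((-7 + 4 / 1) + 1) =24638 / 15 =1642.53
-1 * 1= -1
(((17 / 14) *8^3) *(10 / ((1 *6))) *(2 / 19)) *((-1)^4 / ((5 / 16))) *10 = 1392640 / 399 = 3490.33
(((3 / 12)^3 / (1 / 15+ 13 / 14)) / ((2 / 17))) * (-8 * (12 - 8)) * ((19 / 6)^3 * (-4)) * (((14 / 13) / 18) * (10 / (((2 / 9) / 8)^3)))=2165133600 / 143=15140794.41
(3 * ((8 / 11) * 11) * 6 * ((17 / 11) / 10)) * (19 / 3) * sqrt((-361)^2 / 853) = 1742.14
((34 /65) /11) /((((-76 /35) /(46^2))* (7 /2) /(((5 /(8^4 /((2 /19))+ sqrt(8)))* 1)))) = -46044160 /27065319281+ 44965* sqrt(2) /514241066339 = -0.00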